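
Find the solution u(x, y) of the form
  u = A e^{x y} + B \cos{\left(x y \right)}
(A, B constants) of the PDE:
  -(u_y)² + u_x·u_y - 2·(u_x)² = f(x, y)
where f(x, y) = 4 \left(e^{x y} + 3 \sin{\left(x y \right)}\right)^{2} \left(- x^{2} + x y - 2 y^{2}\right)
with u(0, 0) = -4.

Substitute the ansatz u = A e^{x y} + B \cos{\left(x y \right)} into the left-hand side.
Derivatives of the ansatz:
  u_y = A x e^{x y} - B x \sin{\left(x y \right)}
  u_x = A y e^{x y} - B y \sin{\left(x y \right)}
Term by term:
  -(u_y)² = - A^{2} x^{2} e^{2 x y} + 2 A B x^{2} e^{x y} \sin{\left(x y \right)} - B^{2} x^{2} \sin^{2}{\left(x y \right)}
  u_x·u_y = A^{2} x y e^{2 x y} - 2 A B x y e^{x y} \sin{\left(x y \right)} + B^{2} x y \sin^{2}{\left(x y \right)}
  -2·(u_x)² = - 2 A^{2} y^{2} e^{2 x y} + 4 A B y^{2} e^{x y} \sin{\left(x y \right)} - 2 B^{2} y^{2} \sin^{2}{\left(x y \right)}
So the left-hand side equals
  - A^{2} x^{2} e^{2 x y} + A^{2} x y e^{2 x y} - 2 A^{2} y^{2} e^{2 x y} + 2 A B x^{2} e^{x y} \sin{\left(x y \right)} - 2 A B x y e^{x y} \sin{\left(x y \right)} + 4 A B y^{2} e^{x y} \sin{\left(x y \right)} - B^{2} x^{2} \sin^{2}{\left(x y \right)} + B^{2} x y \sin^{2}{\left(x y \right)} - 2 B^{2} y^{2} \sin^{2}{\left(x y \right)}
This must equal f(x, y) identically; expanded, f = - 4 x^{2} e^{2 x y} - 24 x^{2} e^{x y} \sin{\left(x y \right)} - 36 x^{2} \sin^{2}{\left(x y \right)} + 4 x y e^{2 x y} + 24 x y e^{x y} \sin{\left(x y \right)} + 36 x y \sin^{2}{\left(x y \right)} - 8 y^{2} e^{2 x y} - 48 y^{2} e^{x y} \sin{\left(x y \right)} - 72 y^{2} \sin^{2}{\left(x y \right)}.
Matching coefficients of the independent functions:
  [x^{2} e^{2 x y}]:  - A^{2} = -4
  [x^{2} \sin^{2}{\left(x y \right)}]:  - B^{2} = -36
  [y^{2} e^{2 x y}]:  - 2 A^{2} = -8
  [y^{2} \sin^{2}{\left(x y \right)}]:  - 2 B^{2} = -72
  [x y e^{2 x y}]:  A^{2} = 4
  [x y \sin^{2}{\left(x y \right)}]:  B^{2} = 36
  [x^{2} e^{x y} \sin{\left(x y \right)}]:  2 A B = -24
  [y^{2} e^{x y} \sin{\left(x y \right)}]:  4 A B = -48
  [x y e^{x y} \sin{\left(x y \right)}]:  - 2 A B = 24
These equations allow (A, B) = (-2, 6) or (2, -6).
Impose the point condition(s):
  u(0, 0) = -4  ⟹  A + B = -4
Only A = 2, B = -6 satisfies everything.
Hence u(x, y) = 2 e^{x y} - 6 \cos{\left(x y \right)}.

Answer: u(x, y) = 2 e^{x y} - 6 \cos{\left(x y \right)}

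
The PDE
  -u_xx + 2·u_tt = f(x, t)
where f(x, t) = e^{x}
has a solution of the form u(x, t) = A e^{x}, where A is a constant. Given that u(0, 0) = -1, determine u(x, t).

Substitute the ansatz u = A e^{x} into the left-hand side.
Derivatives of the ansatz:
  u_xx = A e^{x}
  u_tt = 0
Term by term:
  -u_xx = - A e^{x}
  2·u_tt = 0
So the left-hand side equals
  - A e^{x}
This must equal f(x, t) = e^{x} identically.
Matching coefficients of the independent functions:
  [e^{x}]:  - A = 1
Solving: A = -1.
Check against the point condition:
  u(0, 0) = -1  ⟹  A = -1  ✓
Hence u(x, t) = - e^{x}.

Answer: u(x, t) = - e^{x}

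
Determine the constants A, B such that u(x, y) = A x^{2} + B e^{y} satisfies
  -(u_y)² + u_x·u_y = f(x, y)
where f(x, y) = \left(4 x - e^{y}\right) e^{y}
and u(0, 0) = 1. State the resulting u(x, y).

Substitute the ansatz u = A x^{2} + B e^{y} into the left-hand side.
Derivatives of the ansatz:
  u_y = B e^{y}
  u_x = 2 A x
Term by term:
  -(u_y)² = - B^{2} e^{2 y}
  u_x·u_y = 2 A B x e^{y}
So the left-hand side equals
  2 A B x e^{y} - B^{2} e^{2 y}
This must equal f(x, y) = \left(4 x - e^{y}\right) e^{y} identically.
Matching coefficients of the independent functions:
  [x e^{y}]:  2 A B = 4
  [e^{2 y}]:  - B^{2} = -1
These equations allow (A, B) = (-2, -1) or (2, 1).
Impose the point condition(s):
  u(0, 0) = 1  ⟹  B = 1
Only A = 2, B = 1 satisfies everything.
Hence u(x, y) = 2 x^{2} + e^{y}.

Answer: u(x, y) = 2 x^{2} + e^{y}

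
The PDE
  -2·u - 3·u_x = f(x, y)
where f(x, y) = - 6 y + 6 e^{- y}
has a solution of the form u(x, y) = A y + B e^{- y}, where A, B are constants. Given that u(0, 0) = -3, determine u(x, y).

Answer: u(x, y) = 3 y - 3 e^{- y}

Derivation:
Substitute the ansatz u = A y + B e^{- y} into the left-hand side.
Derivatives of the ansatz:
  u_x = 0
Term by term:
  -2·u = - 2 A y - 2 B e^{- y}
  -3·u_x = 0
So the left-hand side equals
  - 2 A y - 2 B e^{- y}
This must equal f(x, y) = - 6 y + 6 e^{- y} identically.
Matching coefficients of the independent functions:
  [y]:  - 2 A = -6
  [e^{- y}]:  - 2 B = 6
Solving: A = 3, B = -3.
Check against the point condition:
  u(0, 0) = -3  ⟹  B = -3  ✓
Hence u(x, y) = 3 y - 3 e^{- y}.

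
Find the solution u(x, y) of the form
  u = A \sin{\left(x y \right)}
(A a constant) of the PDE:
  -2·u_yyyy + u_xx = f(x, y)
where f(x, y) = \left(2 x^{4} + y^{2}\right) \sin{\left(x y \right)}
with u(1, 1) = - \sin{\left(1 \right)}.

Substitute the ansatz u = A \sin{\left(x y \right)} into the left-hand side.
Derivatives of the ansatz:
  u_yyyy = A x^{4} \sin{\left(x y \right)}
  u_xx = - A y^{2} \sin{\left(x y \right)}
Term by term:
  -2·u_yyyy = - 2 A x^{4} \sin{\left(x y \right)}
  u_xx = - A y^{2} \sin{\left(x y \right)}
So the left-hand side equals
  - 2 A x^{4} \sin{\left(x y \right)} - A y^{2} \sin{\left(x y \right)}
This must equal f(x, y) identically; expanded, f = 2 x^{4} \sin{\left(x y \right)} + y^{2} \sin{\left(x y \right)}.
Matching coefficients of the independent functions:
  [x^{4} \sin{\left(x y \right)}]:  - 2 A = 2
  [y^{2} \sin{\left(x y \right)}]:  - A = 1
Solving: A = -1.
Check against the point condition:
  u(1, 1) = - \sin{\left(1 \right)}  ⟹  A \sin{\left(1 \right)} = - \sin{\left(1 \right)}  ✓
Hence u(x, y) = - \sin{\left(x y \right)}.

Answer: u(x, y) = - \sin{\left(x y \right)}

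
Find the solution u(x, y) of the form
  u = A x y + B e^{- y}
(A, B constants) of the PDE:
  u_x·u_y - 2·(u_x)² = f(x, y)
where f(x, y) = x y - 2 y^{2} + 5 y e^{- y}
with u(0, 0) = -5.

Substitute the ansatz u = A x y + B e^{- y} into the left-hand side.
Derivatives of the ansatz:
  u_x = A y
  u_y = A x - B e^{- y}
Term by term:
  u_x·u_y = A^{2} x y - A B y e^{- y}
  -2·(u_x)² = - 2 A^{2} y^{2}
So the left-hand side equals
  A^{2} x y - 2 A^{2} y^{2} - A B y e^{- y}
This must equal f(x, y) = x y - 2 y^{2} + 5 y e^{- y} identically.
Matching coefficients of the independent functions:
  [y^{2}]:  - 2 A^{2} = -2
  [x y]:  A^{2} = 1
  [y e^{- y}]:  - A B = 5
These equations allow (A, B) = (-1, 5) or (1, -5).
Impose the point condition(s):
  u(0, 0) = -5  ⟹  B = -5
Only A = 1, B = -5 satisfies everything.
Hence u(x, y) = x y - 5 e^{- y}.

Answer: u(x, y) = x y - 5 e^{- y}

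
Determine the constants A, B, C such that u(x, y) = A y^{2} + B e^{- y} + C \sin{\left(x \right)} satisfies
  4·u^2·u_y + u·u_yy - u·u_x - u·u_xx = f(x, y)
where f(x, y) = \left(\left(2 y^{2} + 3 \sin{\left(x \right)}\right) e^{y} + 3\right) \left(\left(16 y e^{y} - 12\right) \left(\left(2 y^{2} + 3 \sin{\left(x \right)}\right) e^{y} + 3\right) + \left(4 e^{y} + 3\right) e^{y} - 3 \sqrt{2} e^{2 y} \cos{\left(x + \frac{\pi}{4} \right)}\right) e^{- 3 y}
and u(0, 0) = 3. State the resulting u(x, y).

Answer: u(x, y) = 2 y^{2} + 3 \sin{\left(x \right)} + 3 e^{- y}

Derivation:
Substitute the ansatz u = A y^{2} + B e^{- y} + C \sin{\left(x \right)} into the left-hand side.
Derivatives of the ansatz:
  u_y = 2 A y - B e^{- y}
  u_yy = 2 A + B e^{- y}
  u_x = C \cos{\left(x \right)}
  u_xx = - C \sin{\left(x \right)}
Term by term:
  4·u^2·u_y = 8 A^{3} y^{5} - 4 A^{2} B y^{4} e^{- y} + 16 A^{2} B y^{3} e^{- y} + 16 A^{2} C y^{3} \sin{\left(x \right)} - 8 A B^{2} y^{2} e^{- 2 y} + 8 A B^{2} y e^{- 2 y} - 8 A B C y^{2} e^{- y} \sin{\left(x \right)} + 16 A B C y e^{- y} \sin{\left(x \right)} + 8 A C^{2} y \sin^{2}{\left(x \right)} - 4 B^{3} e^{- 3 y} - 8 B^{2} C e^{- 2 y} \sin{\left(x \right)} - 4 B C^{2} e^{- y} \sin^{2}{\left(x \right)}
  u·u_yy = 2 A^{2} y^{2} + A B y^{2} e^{- y} + 2 A B e^{- y} + 2 A C \sin{\left(x \right)} + B^{2} e^{- 2 y} + B C e^{- y} \sin{\left(x \right)}
  -u·u_x = - A C y^{2} \cos{\left(x \right)} - B C e^{- y} \cos{\left(x \right)} - C^{2} \sin{\left(x \right)} \cos{\left(x \right)}
  -u·u_xx = A C y^{2} \sin{\left(x \right)} + B C e^{- y} \sin{\left(x \right)} + C^{2} \sin^{2}{\left(x \right)}
So the left-hand side equals
  8 A^{3} y^{5} - 4 A^{2} B y^{4} e^{- y} + 16 A^{2} B y^{3} e^{- y} + 16 A^{2} C y^{3} \sin{\left(x \right)} + 2 A^{2} y^{2} - 8 A B^{2} y^{2} e^{- 2 y} + 8 A B^{2} y e^{- 2 y} - 8 A B C y^{2} e^{- y} \sin{\left(x \right)} + 16 A B C y e^{- y} \sin{\left(x \right)} + A B y^{2} e^{- y} + 2 A B e^{- y} + 8 A C^{2} y \sin^{2}{\left(x \right)} + A C y^{2} \sin{\left(x \right)} - A C y^{2} \cos{\left(x \right)} + 2 A C \sin{\left(x \right)} - 4 B^{3} e^{- 3 y} - 8 B^{2} C e^{- 2 y} \sin{\left(x \right)} + B^{2} e^{- 2 y} - 4 B C^{2} e^{- y} \sin^{2}{\left(x \right)} + 2 B C e^{- y} \sin{\left(x \right)} - B C e^{- y} \cos{\left(x \right)} + C^{2} \sin^{2}{\left(x \right)} - C^{2} \sin{\left(x \right)} \cos{\left(x \right)}
This must equal f(x, y) identically; expanded, f = 64 y^{5} - 48 y^{4} e^{- y} + 192 y^{3} \sin{\left(x \right)} + 192 y^{3} e^{- y} + 6 y^{2} \sin{\left(x \right)} - 6 y^{2} \cos{\left(x \right)} + 8 y^{2} - 144 y^{2} e^{- y} \sin{\left(x \right)} + 6 y^{2} e^{- y} - 144 y^{2} e^{- 2 y} + 144 y \sin^{2}{\left(x \right)} + 288 y e^{- y} \sin{\left(x \right)} + 144 y e^{- 2 y} + 9 \sin^{2}{\left(x \right)} - 9 \sin{\left(x \right)} \cos{\left(x \right)} + 12 \sin{\left(x \right)} - 108 e^{- y} \sin^{2}{\left(x \right)} + 18 e^{- y} \sin{\left(x \right)} - 9 e^{- y} \cos{\left(x \right)} + 12 e^{- y} - 216 e^{- 2 y} \sin{\left(x \right)} + 9 e^{- 2 y} - 108 e^{- 3 y}.
Matching coefficients of the independent functions:
(each divided by its leading coefficient; functions giving the same equation are listed together)
  [y^{2}]:  A^{2} - 4 = 0
  [y^{5}]:  A^{3} - 8 = 0
  [y e^{- 2 y}, y^{2} e^{- 2 y}]:  A B^{2} - 18 = 0
  [y \sin^{2}{\left(x \right)}]:  A C^{2} - 18 = 0
  [y^{2} e^{- y}, e^{- y}]:  A B - 6 = 0
  [y^{2} \sin{\left(x \right)}, y^{2} \cos{\left(x \right)}, \sin{\left(x \right)}]:  A C - 6 = 0
  [y^{3} e^{- y}, y^{4} e^{- y}]:  A^{2} B - 12 = 0
  [y^{3} \sin{\left(x \right)}]:  A^{2} C - 12 = 0
  [e^{- 2 y} \sin{\left(x \right)}]:  B^{2} C - 27 = 0
  [e^{- y} \sin{\left(x \right)}, e^{- y} \cos{\left(x \right)}]:  B C - 9 = 0
  [e^{- y} \sin^{2}{\left(x \right)}]:  B C^{2} - 27 = 0
  [\sin{\left(x \right)} \cos{\left(x \right)}, \sin^{2}{\left(x \right)}]:  C^{2} - 9 = 0
  [y e^{- y} \sin{\left(x \right)}, y^{2} e^{- y} \sin{\left(x \right)}]:  A B C - 18 = 0
  [e^{- 3 y}]:  B^{3} - 27 = 0
  [e^{- 2 y}]:  B^{2} - 9 = 0
Solving: A = 2, B = 3, C = 3.
Check against the point condition:
  u(0, 0) = 3  ⟹  B = 3  ✓
Hence u(x, y) = 2 y^{2} + 3 \sin{\left(x \right)} + 3 e^{- y}.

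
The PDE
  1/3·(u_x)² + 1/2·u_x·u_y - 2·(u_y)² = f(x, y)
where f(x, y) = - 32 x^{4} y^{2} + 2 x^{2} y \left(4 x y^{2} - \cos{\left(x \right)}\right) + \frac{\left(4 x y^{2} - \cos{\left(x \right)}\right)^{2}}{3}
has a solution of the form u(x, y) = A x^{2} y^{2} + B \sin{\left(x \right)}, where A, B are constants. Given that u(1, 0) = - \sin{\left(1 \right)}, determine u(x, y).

Substitute the ansatz u = A x^{2} y^{2} + B \sin{\left(x \right)} into the left-hand side.
Derivatives of the ansatz:
  u_x = 2 A x y^{2} + B \cos{\left(x \right)}
  u_y = 2 A x^{2} y
Term by term:
  1/3·(u_x)² = \frac{4 A^{2} x^{2} y^{4}}{3} + \frac{4 A B x y^{2} \cos{\left(x \right)}}{3} + \frac{B^{2} \cos^{2}{\left(x \right)}}{3}
  1/2·u_x·u_y = 2 A^{2} x^{3} y^{3} + A B x^{2} y \cos{\left(x \right)}
  -2·(u_y)² = - 8 A^{2} x^{4} y^{2}
So the left-hand side equals
  - 8 A^{2} x^{4} y^{2} + 2 A^{2} x^{3} y^{3} + \frac{4 A^{2} x^{2} y^{4}}{3} + A B x^{2} y \cos{\left(x \right)} + \frac{4 A B x y^{2} \cos{\left(x \right)}}{3} + \frac{B^{2} \cos^{2}{\left(x \right)}}{3}
This must equal f(x, y) identically; expanded, f = - 32 x^{4} y^{2} + 8 x^{3} y^{3} + \frac{16 x^{2} y^{4}}{3} - 2 x^{2} y \cos{\left(x \right)} - \frac{8 x y^{2} \cos{\left(x \right)}}{3} + \frac{\cos^{2}{\left(x \right)}}{3}.
Matching coefficients of the independent functions:
  [x^{2} y^{4}]:  \frac{4 A^{2}}{3} = \frac{16}{3}
  [x^{3} y^{3}]:  2 A^{2} = 8
  [x^{4} y^{2}]:  - 8 A^{2} = -32
  [x y^{2} \cos{\left(x \right)}]:  \frac{4 A B}{3} = - \frac{8}{3}
  [x^{2} y \cos{\left(x \right)}]:  A B = -2
  [\cos^{2}{\left(x \right)}]:  \frac{B^{2}}{3} = \frac{1}{3}
These equations allow (A, B) = (-2, 1) or (2, -1).
Impose the point condition(s):
  u(1, 0) = - \sin{\left(1 \right)}  ⟹  B \sin{\left(1 \right)} = - \sin{\left(1 \right)}
Only A = 2, B = -1 satisfies everything.
Hence u(x, y) = 2 x^{2} y^{2} - \sin{\left(x \right)}.

Answer: u(x, y) = 2 x^{2} y^{2} - \sin{\left(x \right)}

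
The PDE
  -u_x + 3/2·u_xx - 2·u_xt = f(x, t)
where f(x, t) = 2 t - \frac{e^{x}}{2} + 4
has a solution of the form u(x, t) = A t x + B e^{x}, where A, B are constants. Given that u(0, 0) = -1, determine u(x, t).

Substitute the ansatz u = A t x + B e^{x} into the left-hand side.
Derivatives of the ansatz:
  u_x = A t + B e^{x}
  u_xx = B e^{x}
  u_xt = A
Term by term:
  -u_x = - A t - B e^{x}
  3/2·u_xx = \frac{3 B e^{x}}{2}
  -2·u_xt = - 2 A
So the left-hand side equals
  - A t - 2 A + \frac{B e^{x}}{2}
This must equal f(x, t) = 2 t - \frac{e^{x}}{2} + 4 identically.
Matching coefficients of the independent functions:
  [constant term]:  - 2 A = 4
  [t]:  - A = 2
  [e^{x}]:  \frac{B}{2} = - \frac{1}{2}
Solving: A = -2, B = -1.
Check against the point condition:
  u(0, 0) = -1  ⟹  B = -1  ✓
Hence u(x, t) = - 2 t x - e^{x}.

Answer: u(x, t) = - 2 t x - e^{x}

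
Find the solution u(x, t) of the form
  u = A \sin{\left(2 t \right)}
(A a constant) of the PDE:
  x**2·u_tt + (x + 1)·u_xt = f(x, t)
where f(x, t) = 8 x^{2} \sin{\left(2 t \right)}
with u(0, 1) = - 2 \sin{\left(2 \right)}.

Substitute the ansatz u = A \sin{\left(2 t \right)} into the left-hand side.
Derivatives of the ansatz:
  u_tt = - 4 A \sin{\left(2 t \right)}
  u_xt = 0
Term by term:
  x**2·u_tt = - 4 A x^{2} \sin{\left(2 t \right)}
  (x + 1)·u_xt = 0
So the left-hand side equals
  - 4 A x^{2} \sin{\left(2 t \right)}
This must equal f(x, t) = 8 x^{2} \sin{\left(2 t \right)} identically.
Matching coefficients of the independent functions:
  [x^{2} \sin{\left(2 t \right)}]:  - 4 A = 8
Solving: A = -2.
Check against the point condition:
  u(0, 1) = - 2 \sin{\left(2 \right)}  ⟹  A \sin{\left(2 \right)} = - 2 \sin{\left(2 \right)}  ✓
Hence u(x, t) = - 2 \sin{\left(2 t \right)}.

Answer: u(x, t) = - 2 \sin{\left(2 t \right)}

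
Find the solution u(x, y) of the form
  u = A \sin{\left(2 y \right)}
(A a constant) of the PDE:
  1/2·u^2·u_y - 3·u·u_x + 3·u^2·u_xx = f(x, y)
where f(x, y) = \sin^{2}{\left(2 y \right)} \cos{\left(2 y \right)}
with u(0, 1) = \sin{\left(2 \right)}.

Substitute the ansatz u = A \sin{\left(2 y \right)} into the left-hand side.
Derivatives of the ansatz:
  u_y = 2 A \cos{\left(2 y \right)}
  u_x = 0
  u_xx = 0
Term by term:
  1/2·u^2·u_y = A^{3} \sin^{2}{\left(2 y \right)} \cos{\left(2 y \right)}
  -3·u·u_x = 0
  3·u^2·u_xx = 0
So the left-hand side equals
  A^{3} \sin^{2}{\left(2 y \right)} \cos{\left(2 y \right)}
This must equal f(x, y) = \sin^{2}{\left(2 y \right)} \cos{\left(2 y \right)} identically.
Matching coefficients of the independent functions:
  [\sin^{2}{\left(2 y \right)} \cos{\left(2 y \right)}]:  A^{3} = 1
Solving: A = 1.
Check against the point condition:
  u(0, 1) = \sin{\left(2 \right)}  ⟹  A \sin{\left(2 \right)} = \sin{\left(2 \right)}  ✓
Hence u(x, y) = \sin{\left(2 y \right)}.

Answer: u(x, y) = \sin{\left(2 y \right)}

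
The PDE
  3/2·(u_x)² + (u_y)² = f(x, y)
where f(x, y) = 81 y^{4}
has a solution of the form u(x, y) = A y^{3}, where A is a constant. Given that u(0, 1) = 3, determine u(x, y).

Substitute the ansatz u = A y^{3} into the left-hand side.
Derivatives of the ansatz:
  u_x = 0
  u_y = 3 A y^{2}
Term by term:
  3/2·(u_x)² = 0
  (u_y)² = 9 A^{2} y^{4}
So the left-hand side equals
  9 A^{2} y^{4}
This must equal f(x, y) = 81 y^{4} identically.
Matching coefficients of the independent functions:
  [y^{4}]:  9 A^{2} = 81
These equations allow (A) = (-3) or (3).
Impose the point condition(s):
  u(0, 1) = 3  ⟹  A = 3
Only A = 3 satisfies everything.
Hence u(x, y) = 3 y^{3}.

Answer: u(x, y) = 3 y^{3}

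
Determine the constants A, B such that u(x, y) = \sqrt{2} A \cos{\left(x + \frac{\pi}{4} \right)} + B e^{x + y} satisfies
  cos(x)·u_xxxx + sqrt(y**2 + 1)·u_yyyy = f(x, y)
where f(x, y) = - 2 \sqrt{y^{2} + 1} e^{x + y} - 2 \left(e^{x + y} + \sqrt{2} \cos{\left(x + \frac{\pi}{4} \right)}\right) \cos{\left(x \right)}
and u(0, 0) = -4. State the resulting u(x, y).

Answer: u(x, y) = - 2 e^{x + y} - 2 \sqrt{2} \cos{\left(x + \frac{\pi}{4} \right)}

Derivation:
Substitute the ansatz u = \sqrt{2} A \cos{\left(x + \frac{\pi}{4} \right)} + B e^{x + y} into the left-hand side.
Derivatives of the ansatz:
  u_xxxx = \sqrt{2} A \cos{\left(x + \frac{\pi}{4} \right)} + B e^{x} e^{y}
  u_yyyy = B e^{x} e^{y}
Term by term:
  cos(x)·u_xxxx = \sqrt{2} A \cos{\left(x \right)} \cos{\left(x + \frac{\pi}{4} \right)} + B e^{x} e^{y} \cos{\left(x \right)}
  sqrt(y**2 + 1)·u_yyyy = B \sqrt{y^{2} + 1} e^{x} e^{y}
So the left-hand side equals
  \sqrt{2} A \cos{\left(x \right)} \cos{\left(x + \frac{\pi}{4} \right)} + B \sqrt{y^{2} + 1} e^{x} e^{y} + B e^{x} e^{y} \cos{\left(x \right)}
This must equal f(x, y) identically; expanded, f = - 2 \sqrt{y^{2} + 1} e^{x} e^{y} - 2 e^{x} e^{y} \cos{\left(x \right)} - 2 \sqrt{2} \cos{\left(x \right)} \cos{\left(x + \frac{\pi}{4} \right)}.
Matching coefficients of the independent functions:
  [\sqrt{2} \cos{\left(x \right)} \cos{\left(x + \frac{\pi}{4} \right)}]:  A = -2
  [\sqrt{y^{2} + 1} e^{x} e^{y}, e^{x} e^{y} \cos{\left(x \right)}]:  B = -2
Solving: A = -2, B = -2.
Check against the point condition:
  u(0, 0) = -4  ⟹  A + B = -4  ✓
Hence u(x, y) = - 2 e^{x + y} - 2 \sqrt{2} \cos{\left(x + \frac{\pi}{4} \right)}.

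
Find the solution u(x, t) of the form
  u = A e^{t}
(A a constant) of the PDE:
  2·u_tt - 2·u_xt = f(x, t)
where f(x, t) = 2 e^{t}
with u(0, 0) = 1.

Substitute the ansatz u = A e^{t} into the left-hand side.
Derivatives of the ansatz:
  u_tt = A e^{t}
  u_xt = 0
Term by term:
  2·u_tt = 2 A e^{t}
  -2·u_xt = 0
So the left-hand side equals
  2 A e^{t}
This must equal f(x, t) = 2 e^{t} identically.
Matching coefficients of the independent functions:
  [e^{t}]:  2 A = 2
Solving: A = 1.
Check against the point condition:
  u(0, 0) = 1  ⟹  A = 1  ✓
Hence u(x, t) = e^{t}.

Answer: u(x, t) = e^{t}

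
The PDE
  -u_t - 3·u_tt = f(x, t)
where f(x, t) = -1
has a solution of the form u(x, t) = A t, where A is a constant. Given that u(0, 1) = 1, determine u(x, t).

Substitute the ansatz u = A t into the left-hand side.
Derivatives of the ansatz:
  u_t = A
  u_tt = 0
Term by term:
  -u_t = - A
  -3·u_tt = 0
So the left-hand side equals
  - A
This must equal f(x, t) = -1 identically.
Matching coefficients of the independent functions:
  [constant term]:  - A = -1
Solving: A = 1.
Check against the point condition:
  u(0, 1) = 1  ⟹  A = 1  ✓
Hence u(x, t) = t.

Answer: u(x, t) = t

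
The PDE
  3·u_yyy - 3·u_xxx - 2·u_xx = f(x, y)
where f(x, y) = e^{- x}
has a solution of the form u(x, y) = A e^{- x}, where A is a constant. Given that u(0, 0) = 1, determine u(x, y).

Answer: u(x, y) = e^{- x}

Derivation:
Substitute the ansatz u = A e^{- x} into the left-hand side.
Derivatives of the ansatz:
  u_yyy = 0
  u_xxx = - A e^{- x}
  u_xx = A e^{- x}
Term by term:
  3·u_yyy = 0
  -3·u_xxx = 3 A e^{- x}
  -2·u_xx = - 2 A e^{- x}
So the left-hand side equals
  A e^{- x}
This must equal f(x, y) = e^{- x} identically.
Matching coefficients of the independent functions:
  [e^{- x}]:  A = 1
Solving: A = 1.
Check against the point condition:
  u(0, 0) = 1  ⟹  A = 1  ✓
Hence u(x, y) = e^{- x}.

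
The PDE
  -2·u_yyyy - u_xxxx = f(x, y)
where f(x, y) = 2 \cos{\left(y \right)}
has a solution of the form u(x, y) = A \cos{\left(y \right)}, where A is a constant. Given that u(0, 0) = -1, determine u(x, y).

Substitute the ansatz u = A \cos{\left(y \right)} into the left-hand side.
Derivatives of the ansatz:
  u_yyyy = A \cos{\left(y \right)}
  u_xxxx = 0
Term by term:
  -2·u_yyyy = - 2 A \cos{\left(y \right)}
  -u_xxxx = 0
So the left-hand side equals
  - 2 A \cos{\left(y \right)}
This must equal f(x, y) = 2 \cos{\left(y \right)} identically.
Matching coefficients of the independent functions:
  [\cos{\left(y \right)}]:  - 2 A = 2
Solving: A = -1.
Check against the point condition:
  u(0, 0) = -1  ⟹  A = -1  ✓
Hence u(x, y) = - \cos{\left(y \right)}.

Answer: u(x, y) = - \cos{\left(y \right)}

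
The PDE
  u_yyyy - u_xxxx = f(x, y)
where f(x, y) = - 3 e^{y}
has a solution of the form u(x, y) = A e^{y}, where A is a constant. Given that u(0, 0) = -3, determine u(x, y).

Answer: u(x, y) = - 3 e^{y}

Derivation:
Substitute the ansatz u = A e^{y} into the left-hand side.
Derivatives of the ansatz:
  u_yyyy = A e^{y}
  u_xxxx = 0
Term by term:
  u_yyyy = A e^{y}
  -u_xxxx = 0
So the left-hand side equals
  A e^{y}
This must equal f(x, y) = - 3 e^{y} identically.
Matching coefficients of the independent functions:
  [e^{y}]:  A = -3
Solving: A = -3.
Check against the point condition:
  u(0, 0) = -3  ⟹  A = -3  ✓
Hence u(x, y) = - 3 e^{y}.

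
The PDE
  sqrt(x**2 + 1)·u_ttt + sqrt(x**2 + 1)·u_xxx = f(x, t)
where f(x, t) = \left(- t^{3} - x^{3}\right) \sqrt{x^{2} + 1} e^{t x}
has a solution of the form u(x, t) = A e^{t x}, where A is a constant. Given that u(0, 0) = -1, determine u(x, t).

Substitute the ansatz u = A e^{t x} into the left-hand side.
Derivatives of the ansatz:
  u_ttt = A x^{3} e^{t x}
  u_xxx = A t^{3} e^{t x}
Term by term:
  sqrt(x**2 + 1)·u_ttt = A x^{3} \sqrt{x^{2} + 1} e^{t x}
  sqrt(x**2 + 1)·u_xxx = A t^{3} \sqrt{x^{2} + 1} e^{t x}
So the left-hand side equals
  A t^{3} \sqrt{x^{2} + 1} e^{t x} + A x^{3} \sqrt{x^{2} + 1} e^{t x}
This must equal f(x, t) identically; expanded, f = - t^{3} \sqrt{x^{2} + 1} e^{t x} - x^{3} \sqrt{x^{2} + 1} e^{t x}.
Matching coefficients of the independent functions:
  [t^{3} \sqrt{x^{2} + 1} e^{t x}, x^{3} \sqrt{x^{2} + 1} e^{t x}]:  A = -1
Solving: A = -1.
Check against the point condition:
  u(0, 0) = -1  ⟹  A = -1  ✓
Hence u(x, t) = - e^{t x}.

Answer: u(x, t) = - e^{t x}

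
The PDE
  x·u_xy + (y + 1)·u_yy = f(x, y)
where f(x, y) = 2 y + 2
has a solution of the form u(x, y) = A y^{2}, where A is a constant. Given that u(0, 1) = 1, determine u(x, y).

Substitute the ansatz u = A y^{2} into the left-hand side.
Derivatives of the ansatz:
  u_xy = 0
  u_yy = 2 A
Term by term:
  x·u_xy = 0
  (y + 1)·u_yy = 2 A y + 2 A
So the left-hand side equals
  2 A y + 2 A
This must equal f(x, y) = 2 y + 2 identically.
Matching coefficients of the independent functions:
  [constant term, y]:  2 A = 2
Solving: A = 1.
Check against the point condition:
  u(0, 1) = 1  ⟹  A = 1  ✓
Hence u(x, y) = y^{2}.

Answer: u(x, y) = y^{2}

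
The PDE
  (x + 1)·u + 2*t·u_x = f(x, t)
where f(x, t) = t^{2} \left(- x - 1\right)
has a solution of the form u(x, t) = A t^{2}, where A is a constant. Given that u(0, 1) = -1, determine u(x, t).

Substitute the ansatz u = A t^{2} into the left-hand side.
Derivatives of the ansatz:
  u_x = 0
Term by term:
  (x + 1)·u = A t^{2} x + A t^{2}
  2*t·u_x = 0
So the left-hand side equals
  A t^{2} x + A t^{2}
This must equal f(x, t) identically; expanded, f = - t^{2} x - t^{2}.
Matching coefficients of the independent functions:
  [t^{2}, t^{2} x]:  A = -1
Solving: A = -1.
Check against the point condition:
  u(0, 1) = -1  ⟹  A = -1  ✓
Hence u(x, t) = - t^{2}.

Answer: u(x, t) = - t^{2}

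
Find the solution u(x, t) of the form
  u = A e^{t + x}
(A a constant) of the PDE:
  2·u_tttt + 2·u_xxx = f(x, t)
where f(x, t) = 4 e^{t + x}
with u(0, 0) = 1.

Answer: u(x, t) = e^{t + x}

Derivation:
Substitute the ansatz u = A e^{t + x} into the left-hand side.
Derivatives of the ansatz:
  u_tttt = A e^{t} e^{x}
  u_xxx = A e^{t} e^{x}
Term by term:
  2·u_tttt = 2 A e^{t} e^{x}
  2·u_xxx = 2 A e^{t} e^{x}
So the left-hand side equals
  4 A e^{t} e^{x}
This must equal f(x, t) identically; expanded, f = 4 e^{t} e^{x}.
Matching coefficients of the independent functions:
  [e^{t} e^{x}]:  4 A = 4
Solving: A = 1.
Check against the point condition:
  u(0, 0) = 1  ⟹  A = 1  ✓
Hence u(x, t) = e^{t + x}.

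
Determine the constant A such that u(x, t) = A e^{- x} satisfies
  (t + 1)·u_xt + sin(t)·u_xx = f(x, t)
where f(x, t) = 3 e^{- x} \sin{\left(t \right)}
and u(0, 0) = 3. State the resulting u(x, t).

Answer: u(x, t) = 3 e^{- x}

Derivation:
Substitute the ansatz u = A e^{- x} into the left-hand side.
Derivatives of the ansatz:
  u_xt = 0
  u_xx = A e^{- x}
Term by term:
  (t + 1)·u_xt = 0
  sin(t)·u_xx = A e^{- x} \sin{\left(t \right)}
So the left-hand side equals
  A e^{- x} \sin{\left(t \right)}
This must equal f(x, t) = 3 e^{- x} \sin{\left(t \right)} identically.
Matching coefficients of the independent functions:
  [e^{- x} \sin{\left(t \right)}]:  A = 3
Solving: A = 3.
Check against the point condition:
  u(0, 0) = 3  ⟹  A = 3  ✓
Hence u(x, t) = 3 e^{- x}.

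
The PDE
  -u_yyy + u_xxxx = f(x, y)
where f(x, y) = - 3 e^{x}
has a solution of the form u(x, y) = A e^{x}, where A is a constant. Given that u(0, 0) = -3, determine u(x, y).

Answer: u(x, y) = - 3 e^{x}

Derivation:
Substitute the ansatz u = A e^{x} into the left-hand side.
Derivatives of the ansatz:
  u_yyy = 0
  u_xxxx = A e^{x}
Term by term:
  -u_yyy = 0
  u_xxxx = A e^{x}
So the left-hand side equals
  A e^{x}
This must equal f(x, y) = - 3 e^{x} identically.
Matching coefficients of the independent functions:
  [e^{x}]:  A = -3
Solving: A = -3.
Check against the point condition:
  u(0, 0) = -3  ⟹  A = -3  ✓
Hence u(x, y) = - 3 e^{x}.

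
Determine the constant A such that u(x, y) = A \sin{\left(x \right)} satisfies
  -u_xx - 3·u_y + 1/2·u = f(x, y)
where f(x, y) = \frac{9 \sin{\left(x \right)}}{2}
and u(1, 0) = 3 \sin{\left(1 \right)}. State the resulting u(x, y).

Substitute the ansatz u = A \sin{\left(x \right)} into the left-hand side.
Derivatives of the ansatz:
  u_xx = - A \sin{\left(x \right)}
  u_y = 0
Term by term:
  -u_xx = A \sin{\left(x \right)}
  -3·u_y = 0
  1/2·u = \frac{A \sin{\left(x \right)}}{2}
So the left-hand side equals
  \frac{3 A \sin{\left(x \right)}}{2}
This must equal f(x, y) = \frac{9 \sin{\left(x \right)}}{2} identically.
Matching coefficients of the independent functions:
  [\sin{\left(x \right)}]:  \frac{3 A}{2} = \frac{9}{2}
Solving: A = 3.
Check against the point condition:
  u(1, 0) = 3 \sin{\left(1 \right)}  ⟹  A \sin{\left(1 \right)} = 3 \sin{\left(1 \right)}  ✓
Hence u(x, y) = 3 \sin{\left(x \right)}.

Answer: u(x, y) = 3 \sin{\left(x \right)}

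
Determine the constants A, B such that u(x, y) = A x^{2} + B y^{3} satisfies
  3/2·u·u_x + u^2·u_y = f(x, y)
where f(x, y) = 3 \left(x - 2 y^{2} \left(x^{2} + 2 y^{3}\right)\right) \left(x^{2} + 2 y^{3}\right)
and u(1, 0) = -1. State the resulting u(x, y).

Answer: u(x, y) = - x^{2} - 2 y^{3}

Derivation:
Substitute the ansatz u = A x^{2} + B y^{3} into the left-hand side.
Derivatives of the ansatz:
  u_x = 2 A x
  u_y = 3 B y^{2}
Term by term:
  3/2·u·u_x = 3 A^{2} x^{3} + 3 A B x y^{3}
  u^2·u_y = 3 A^{2} B x^{4} y^{2} + 6 A B^{2} x^{2} y^{5} + 3 B^{3} y^{8}
So the left-hand side equals
  3 A^{2} B x^{4} y^{2} + 3 A^{2} x^{3} + 6 A B^{2} x^{2} y^{5} + 3 A B x y^{3} + 3 B^{3} y^{8}
This must equal f(x, y) identically; expanded, f = - 6 x^{4} y^{2} + 3 x^{3} - 24 x^{2} y^{5} + 6 x y^{3} - 24 y^{8}.
Matching coefficients of the independent functions:
  [x^{3}]:  3 A^{2} = 3
  [y^{8}]:  3 B^{3} = -24
  [x y^{3}]:  3 A B = 6
  [x^{2} y^{5}]:  6 A B^{2} = -24
  [x^{4} y^{2}]:  3 A^{2} B = -6
Solving: A = -1, B = -2.
Check against the point condition:
  u(1, 0) = -1  ⟹  A = -1  ✓
Hence u(x, y) = - x^{2} - 2 y^{3}.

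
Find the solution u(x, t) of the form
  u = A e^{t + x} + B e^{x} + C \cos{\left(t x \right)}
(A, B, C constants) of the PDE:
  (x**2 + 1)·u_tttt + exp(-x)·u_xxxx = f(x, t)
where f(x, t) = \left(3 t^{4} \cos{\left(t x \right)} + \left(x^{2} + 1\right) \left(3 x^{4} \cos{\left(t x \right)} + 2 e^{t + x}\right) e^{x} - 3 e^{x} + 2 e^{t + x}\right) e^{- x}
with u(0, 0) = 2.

Substitute the ansatz u = A e^{t + x} + B e^{x} + C \cos{\left(t x \right)} into the left-hand side.
Derivatives of the ansatz:
  u_tttt = A e^{t} e^{x} + C x^{4} \cos{\left(t x \right)}
  u_xxxx = A e^{t} e^{x} + B e^{x} + C t^{4} \cos{\left(t x \right)}
Term by term:
  (x**2 + 1)·u_tttt = A x^{2} e^{t} e^{x} + A e^{t} e^{x} + C x^{6} \cos{\left(t x \right)} + C x^{4} \cos{\left(t x \right)}
  exp(-x)·u_xxxx = A e^{t} + B + C t^{4} e^{- x} \cos{\left(t x \right)}
So the left-hand side equals
  A x^{2} e^{t} e^{x} + A e^{t} e^{x} + A e^{t} + B + C t^{4} e^{- x} \cos{\left(t x \right)} + C x^{6} \cos{\left(t x \right)} + C x^{4} \cos{\left(t x \right)}
This must equal f(x, t) identically; expanded, f = 3 t^{4} e^{- x} \cos{\left(t x \right)} + 3 x^{6} \cos{\left(t x \right)} + 3 x^{4} \cos{\left(t x \right)} + 2 x^{2} e^{t} e^{x} + 2 e^{t} e^{x} + 2 e^{t} - 3.
Matching coefficients of the independent functions:
  [constant term]:  B = -3
  [x^{4} \cos{\left(t x \right)}, x^{6} \cos{\left(t x \right)}, t^{4} e^{- x} \cos{\left(t x \right)}]:  C = 3
  [e^{t} e^{x}, x^{2} e^{t} e^{x}, e^{t}]:  A = 2
Solving: A = 2, B = -3, C = 3.
Check against the point condition:
  u(0, 0) = 2  ⟹  A + B + C = 2  ✓
Hence u(x, t) = - 3 e^{x} + 2 e^{t + x} + 3 \cos{\left(t x \right)}.

Answer: u(x, t) = - 3 e^{x} + 2 e^{t + x} + 3 \cos{\left(t x \right)}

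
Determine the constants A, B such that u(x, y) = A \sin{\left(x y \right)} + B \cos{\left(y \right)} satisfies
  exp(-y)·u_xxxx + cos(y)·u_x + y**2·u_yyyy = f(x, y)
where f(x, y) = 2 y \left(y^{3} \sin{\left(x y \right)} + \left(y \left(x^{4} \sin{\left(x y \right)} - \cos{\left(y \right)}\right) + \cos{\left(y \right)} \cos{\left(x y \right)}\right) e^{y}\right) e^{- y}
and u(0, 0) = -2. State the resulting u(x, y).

Substitute the ansatz u = A \sin{\left(x y \right)} + B \cos{\left(y \right)} into the left-hand side.
Derivatives of the ansatz:
  u_xxxx = A y^{4} \sin{\left(x y \right)}
  u_x = A y \cos{\left(x y \right)}
  u_yyyy = A x^{4} \sin{\left(x y \right)} + B \cos{\left(y \right)}
Term by term:
  exp(-y)·u_xxxx = A y^{4} e^{- y} \sin{\left(x y \right)}
  cos(y)·u_x = A y \cos{\left(y \right)} \cos{\left(x y \right)}
  y**2·u_yyyy = A x^{4} y^{2} \sin{\left(x y \right)} + B y^{2} \cos{\left(y \right)}
So the left-hand side equals
  A x^{4} y^{2} \sin{\left(x y \right)} + A y^{4} e^{- y} \sin{\left(x y \right)} + A y \cos{\left(y \right)} \cos{\left(x y \right)} + B y^{2} \cos{\left(y \right)}
This must equal f(x, y) identically; expanded, f = 2 x^{4} y^{2} \sin{\left(x y \right)} + 2 y^{4} e^{- y} \sin{\left(x y \right)} - 2 y^{2} \cos{\left(y \right)} + 2 y \cos{\left(y \right)} \cos{\left(x y \right)}.
Matching coefficients of the independent functions:
  [y^{2} \cos{\left(y \right)}]:  B = -2
  [x^{4} y^{2} \sin{\left(x y \right)}, y \cos{\left(y \right)} \cos{\left(x y \right)}, y^{4} e^{- y} \sin{\left(x y \right)}]:  A = 2
Solving: A = 2, B = -2.
Check against the point condition:
  u(0, 0) = -2  ⟹  B = -2  ✓
Hence u(x, y) = 2 \sin{\left(x y \right)} - 2 \cos{\left(y \right)}.

Answer: u(x, y) = 2 \sin{\left(x y \right)} - 2 \cos{\left(y \right)}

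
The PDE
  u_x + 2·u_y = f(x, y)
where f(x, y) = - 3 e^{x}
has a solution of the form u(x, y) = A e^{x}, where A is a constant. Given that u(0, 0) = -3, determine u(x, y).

Substitute the ansatz u = A e^{x} into the left-hand side.
Derivatives of the ansatz:
  u_x = A e^{x}
  u_y = 0
Term by term:
  u_x = A e^{x}
  2·u_y = 0
So the left-hand side equals
  A e^{x}
This must equal f(x, y) = - 3 e^{x} identically.
Matching coefficients of the independent functions:
  [e^{x}]:  A = -3
Solving: A = -3.
Check against the point condition:
  u(0, 0) = -3  ⟹  A = -3  ✓
Hence u(x, y) = - 3 e^{x}.

Answer: u(x, y) = - 3 e^{x}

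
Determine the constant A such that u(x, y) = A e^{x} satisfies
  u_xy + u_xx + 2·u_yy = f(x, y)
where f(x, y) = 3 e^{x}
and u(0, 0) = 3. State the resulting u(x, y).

Substitute the ansatz u = A e^{x} into the left-hand side.
Derivatives of the ansatz:
  u_xy = 0
  u_xx = A e^{x}
  u_yy = 0
Term by term:
  u_xy = 0
  u_xx = A e^{x}
  2·u_yy = 0
So the left-hand side equals
  A e^{x}
This must equal f(x, y) = 3 e^{x} identically.
Matching coefficients of the independent functions:
  [e^{x}]:  A = 3
Solving: A = 3.
Check against the point condition:
  u(0, 0) = 3  ⟹  A = 3  ✓
Hence u(x, y) = 3 e^{x}.

Answer: u(x, y) = 3 e^{x}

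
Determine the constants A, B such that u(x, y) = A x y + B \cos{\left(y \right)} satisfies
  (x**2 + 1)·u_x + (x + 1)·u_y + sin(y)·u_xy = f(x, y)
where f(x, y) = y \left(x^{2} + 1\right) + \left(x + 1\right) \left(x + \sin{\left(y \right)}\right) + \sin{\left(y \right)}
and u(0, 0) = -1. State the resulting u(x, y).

Answer: u(x, y) = x y - \cos{\left(y \right)}

Derivation:
Substitute the ansatz u = A x y + B \cos{\left(y \right)} into the left-hand side.
Derivatives of the ansatz:
  u_x = A y
  u_y = A x - B \sin{\left(y \right)}
  u_xy = A
Term by term:
  (x**2 + 1)·u_x = A x^{2} y + A y
  (x + 1)·u_y = A x^{2} + A x - B x \sin{\left(y \right)} - B \sin{\left(y \right)}
  sin(y)·u_xy = A \sin{\left(y \right)}
So the left-hand side equals
  A x^{2} y + A x^{2} + A x + A y + A \sin{\left(y \right)} - B x \sin{\left(y \right)} - B \sin{\left(y \right)}
This must equal f(x, y) identically; expanded, f = x^{2} y + x^{2} + x \sin{\left(y \right)} + x + y + 2 \sin{\left(y \right)}.
Matching coefficients of the independent functions:
  [x, x^{2}, y, x^{2} y]:  A = 1
  [x \sin{\left(y \right)}]:  - B = 1
  [\sin{\left(y \right)}]:  A - B = 2
Solving: A = 1, B = -1.
Check against the point condition:
  u(0, 0) = -1  ⟹  B = -1  ✓
Hence u(x, y) = x y - \cos{\left(y \right)}.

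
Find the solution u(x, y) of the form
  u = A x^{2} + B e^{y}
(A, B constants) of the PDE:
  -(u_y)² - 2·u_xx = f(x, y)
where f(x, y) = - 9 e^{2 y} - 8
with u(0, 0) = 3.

Substitute the ansatz u = A x^{2} + B e^{y} into the left-hand side.
Derivatives of the ansatz:
  u_y = B e^{y}
  u_xx = 2 A
Term by term:
  -(u_y)² = - B^{2} e^{2 y}
  -2·u_xx = - 4 A
So the left-hand side equals
  - 4 A - B^{2} e^{2 y}
This must equal f(x, y) = - 9 e^{2 y} - 8 identically.
Matching coefficients of the independent functions:
  [constant term]:  - 4 A = -8
  [e^{2 y}]:  - B^{2} = -9
These equations allow (A, B) = (2, -3) or (2, 3).
Impose the point condition(s):
  u(0, 0) = 3  ⟹  B = 3
Only A = 2, B = 3 satisfies everything.
Hence u(x, y) = 2 x^{2} + 3 e^{y}.

Answer: u(x, y) = 2 x^{2} + 3 e^{y}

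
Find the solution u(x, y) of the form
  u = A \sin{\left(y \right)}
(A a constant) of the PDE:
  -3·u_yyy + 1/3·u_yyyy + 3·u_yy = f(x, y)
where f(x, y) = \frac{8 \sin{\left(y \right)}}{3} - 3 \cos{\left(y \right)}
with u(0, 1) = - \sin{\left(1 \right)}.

Substitute the ansatz u = A \sin{\left(y \right)} into the left-hand side.
Derivatives of the ansatz:
  u_yyy = - A \cos{\left(y \right)}
  u_yyyy = A \sin{\left(y \right)}
  u_yy = - A \sin{\left(y \right)}
Term by term:
  -3·u_yyy = 3 A \cos{\left(y \right)}
  1/3·u_yyyy = \frac{A \sin{\left(y \right)}}{3}
  3·u_yy = - 3 A \sin{\left(y \right)}
So the left-hand side equals
  - \frac{8 A \sin{\left(y \right)}}{3} + 3 A \cos{\left(y \right)}
This must equal f(x, y) = \frac{8 \sin{\left(y \right)}}{3} - 3 \cos{\left(y \right)} identically.
Matching coefficients of the independent functions:
  [\sin{\left(y \right)}]:  - \frac{8 A}{3} = \frac{8}{3}
  [\cos{\left(y \right)}]:  3 A = -3
Solving: A = -1.
Check against the point condition:
  u(0, 1) = - \sin{\left(1 \right)}  ⟹  A \sin{\left(1 \right)} = - \sin{\left(1 \right)}  ✓
Hence u(x, y) = - \sin{\left(y \right)}.

Answer: u(x, y) = - \sin{\left(y \right)}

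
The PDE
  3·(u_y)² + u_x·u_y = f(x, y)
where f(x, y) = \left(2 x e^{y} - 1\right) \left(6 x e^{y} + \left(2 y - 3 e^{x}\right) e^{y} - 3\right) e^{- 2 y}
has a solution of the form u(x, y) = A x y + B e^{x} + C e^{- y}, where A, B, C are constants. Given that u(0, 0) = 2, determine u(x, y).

Substitute the ansatz u = A x y + B e^{x} + C e^{- y} into the left-hand side.
Derivatives of the ansatz:
  u_y = A x - C e^{- y}
  u_x = A y + B e^{x}
Term by term:
  3·(u_y)² = 3 A^{2} x^{2} - 6 A C x e^{- y} + 3 C^{2} e^{- 2 y}
  u_x·u_y = A^{2} x y + A B x e^{x} - A C y e^{- y} - B C e^{x} e^{- y}
So the left-hand side equals
  3 A^{2} x^{2} + A^{2} x y + A B x e^{x} - 6 A C x e^{- y} - A C y e^{- y} - B C e^{x} e^{- y} + 3 C^{2} e^{- 2 y}
This must equal f(x, y) identically; expanded, f = 12 x^{2} + 4 x y - 6 x e^{x} - 12 x e^{- y} - 2 y e^{- y} + 3 e^{x} e^{- y} + 3 e^{- 2 y}.
Matching coefficients of the independent functions:
  [x^{2}]:  3 A^{2} = 12
  [x y]:  A^{2} = 4
  [x e^{x}]:  A B = -6
  [x e^{- y}]:  - 6 A C = -12
  [y e^{- y}]:  - A C = -2
  [e^{x} e^{- y}]:  - B C = 3
  [e^{- 2 y}]:  3 C^{2} = 3
These equations allow (A, B, C) = (-2, 3, -1) or (2, -3, 1).
Impose the point condition(s):
  u(0, 0) = 2  ⟹  B + C = 2
Only A = -2, B = 3, C = -1 satisfies everything.
Hence u(x, y) = - 2 x y + 3 e^{x} - e^{- y}.

Answer: u(x, y) = - 2 x y + 3 e^{x} - e^{- y}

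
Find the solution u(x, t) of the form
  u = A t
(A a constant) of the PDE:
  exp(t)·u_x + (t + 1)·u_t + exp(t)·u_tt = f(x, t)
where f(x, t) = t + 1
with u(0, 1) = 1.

Substitute the ansatz u = A t into the left-hand side.
Derivatives of the ansatz:
  u_x = 0
  u_t = A
  u_tt = 0
Term by term:
  exp(t)·u_x = 0
  (t + 1)·u_t = A t + A
  exp(t)·u_tt = 0
So the left-hand side equals
  A t + A
This must equal f(x, t) = t + 1 identically.
Matching coefficients of the independent functions:
  [constant term, t]:  A = 1
Solving: A = 1.
Check against the point condition:
  u(0, 1) = 1  ⟹  A = 1  ✓
Hence u(x, t) = t.

Answer: u(x, t) = t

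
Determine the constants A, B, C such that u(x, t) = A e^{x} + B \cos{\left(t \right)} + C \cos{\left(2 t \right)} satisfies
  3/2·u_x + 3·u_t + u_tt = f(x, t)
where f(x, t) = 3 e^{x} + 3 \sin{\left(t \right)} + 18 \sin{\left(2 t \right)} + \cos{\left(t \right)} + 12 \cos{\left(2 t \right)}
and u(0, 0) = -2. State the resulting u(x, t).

Substitute the ansatz u = A e^{x} + B \cos{\left(t \right)} + C \cos{\left(2 t \right)} into the left-hand side.
Derivatives of the ansatz:
  u_x = A e^{x}
  u_t = - B \sin{\left(t \right)} - 2 C \sin{\left(2 t \right)}
  u_tt = - B \cos{\left(t \right)} - 4 C \cos{\left(2 t \right)}
Term by term:
  3/2·u_x = \frac{3 A e^{x}}{2}
  3·u_t = - 3 B \sin{\left(t \right)} - 6 C \sin{\left(2 t \right)}
  u_tt = - B \cos{\left(t \right)} - 4 C \cos{\left(2 t \right)}
So the left-hand side equals
  \frac{3 A e^{x}}{2} - 3 B \sin{\left(t \right)} - B \cos{\left(t \right)} - 6 C \sin{\left(2 t \right)} - 4 C \cos{\left(2 t \right)}
This must equal f(x, t) = 3 e^{x} + 3 \sin{\left(t \right)} + 18 \sin{\left(2 t \right)} + \cos{\left(t \right)} + 12 \cos{\left(2 t \right)} identically.
Matching coefficients of the independent functions:
  [e^{x}]:  \frac{3 A}{2} = 3
  [\sin{\left(t \right)}]:  - 3 B = 3
  [\sin{\left(2 t \right)}]:  - 6 C = 18
  [\cos{\left(t \right)}]:  - B = 1
  [\cos{\left(2 t \right)}]:  - 4 C = 12
Solving: A = 2, B = -1, C = -3.
Check against the point condition:
  u(0, 0) = -2  ⟹  A + B + C = -2  ✓
Hence u(x, t) = 2 e^{x} - \cos{\left(t \right)} - 3 \cos{\left(2 t \right)}.

Answer: u(x, t) = 2 e^{x} - \cos{\left(t \right)} - 3 \cos{\left(2 t \right)}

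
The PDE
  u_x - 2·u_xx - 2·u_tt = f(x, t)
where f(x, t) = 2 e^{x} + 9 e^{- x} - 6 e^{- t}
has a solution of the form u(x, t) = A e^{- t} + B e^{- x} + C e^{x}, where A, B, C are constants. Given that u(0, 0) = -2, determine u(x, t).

Answer: u(x, t) = - 2 e^{x} - 3 e^{- x} + 3 e^{- t}

Derivation:
Substitute the ansatz u = A e^{- t} + B e^{- x} + C e^{x} into the left-hand side.
Derivatives of the ansatz:
  u_x = - B e^{- x} + C e^{x}
  u_xx = B e^{- x} + C e^{x}
  u_tt = A e^{- t}
Term by term:
  u_x = - B e^{- x} + C e^{x}
  -2·u_xx = - 2 B e^{- x} - 2 C e^{x}
  -2·u_tt = - 2 A e^{- t}
So the left-hand side equals
  - 2 A e^{- t} - 3 B e^{- x} - C e^{x}
This must equal f(x, t) = 2 e^{x} + 9 e^{- x} - 6 e^{- t} identically.
Matching coefficients of the independent functions:
  [e^{- t}]:  - 2 A = -6
  [e^{- x}]:  - 3 B = 9
  [e^{x}]:  - C = 2
Solving: A = 3, B = -3, C = -2.
Check against the point condition:
  u(0, 0) = -2  ⟹  A + B + C = -2  ✓
Hence u(x, t) = - 2 e^{x} - 3 e^{- x} + 3 e^{- t}.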